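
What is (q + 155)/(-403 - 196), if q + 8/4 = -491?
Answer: 338/599 ≈ 0.56427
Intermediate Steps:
q = -493 (q = -2 - 491 = -493)
(q + 155)/(-403 - 196) = (-493 + 155)/(-403 - 196) = -338/(-599) = -338*(-1/599) = 338/599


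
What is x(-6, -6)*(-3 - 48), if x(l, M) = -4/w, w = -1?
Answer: -204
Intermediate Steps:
x(l, M) = 4 (x(l, M) = -4/(-1) = -4*(-1) = 4)
x(-6, -6)*(-3 - 48) = 4*(-3 - 48) = 4*(-51) = -204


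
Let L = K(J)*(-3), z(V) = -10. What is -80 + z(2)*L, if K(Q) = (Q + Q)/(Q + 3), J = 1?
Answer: -65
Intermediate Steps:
K(Q) = 2*Q/(3 + Q) (K(Q) = (2*Q)/(3 + Q) = 2*Q/(3 + Q))
L = -3/2 (L = (2*1/(3 + 1))*(-3) = (2*1/4)*(-3) = (2*1*(¼))*(-3) = (½)*(-3) = -3/2 ≈ -1.5000)
-80 + z(2)*L = -80 - 10*(-3/2) = -80 + 15 = -65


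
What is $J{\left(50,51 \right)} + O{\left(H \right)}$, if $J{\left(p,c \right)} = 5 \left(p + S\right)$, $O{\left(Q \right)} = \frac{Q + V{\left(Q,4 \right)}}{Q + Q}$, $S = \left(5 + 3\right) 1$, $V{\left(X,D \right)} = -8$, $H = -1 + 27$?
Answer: $\frac{7549}{26} \approx 290.35$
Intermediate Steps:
$H = 26$
$S = 8$ ($S = 8 \cdot 1 = 8$)
$O{\left(Q \right)} = \frac{-8 + Q}{2 Q}$ ($O{\left(Q \right)} = \frac{Q - 8}{Q + Q} = \frac{-8 + Q}{2 Q}$)
$J{\left(p,c \right)} = 40 + 5 p$ ($J{\left(p,c \right)} = 5 \left(p + 8\right) = 5 \left(8 + p\right) = 40 + 5 p$)
$J{\left(50,51 \right)} + O{\left(H \right)} = \left(40 + 5 \cdot 50\right) + \frac{-8 + 26}{2 \cdot 26} = \left(40 + 250\right) + \frac{1}{2} \cdot \frac{1}{26} \cdot 18 = 290 + \frac{9}{26} = \frac{7549}{26}$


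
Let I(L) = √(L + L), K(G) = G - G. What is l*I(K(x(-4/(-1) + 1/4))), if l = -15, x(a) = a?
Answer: 0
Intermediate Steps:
K(G) = 0
I(L) = √2*√L (I(L) = √(2*L) = √2*√L)
l*I(K(x(-4/(-1) + 1/4))) = -15*√2*√0 = -15*√2*0 = -15*0 = 0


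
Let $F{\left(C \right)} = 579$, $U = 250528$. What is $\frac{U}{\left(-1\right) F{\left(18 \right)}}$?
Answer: $- \frac{250528}{579} \approx -432.69$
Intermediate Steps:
$\frac{U}{\left(-1\right) F{\left(18 \right)}} = \frac{250528}{\left(-1\right) 579} = \frac{250528}{-579} = 250528 \left(- \frac{1}{579}\right) = - \frac{250528}{579}$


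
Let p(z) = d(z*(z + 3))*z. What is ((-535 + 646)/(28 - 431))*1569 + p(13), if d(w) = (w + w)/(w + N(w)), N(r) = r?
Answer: -168920/403 ≈ -419.16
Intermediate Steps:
d(w) = 1 (d(w) = (w + w)/(w + w) = (2*w)/((2*w)) = (2*w)*(1/(2*w)) = 1)
p(z) = z (p(z) = 1*z = z)
((-535 + 646)/(28 - 431))*1569 + p(13) = ((-535 + 646)/(28 - 431))*1569 + 13 = (111/(-403))*1569 + 13 = (111*(-1/403))*1569 + 13 = -111/403*1569 + 13 = -174159/403 + 13 = -168920/403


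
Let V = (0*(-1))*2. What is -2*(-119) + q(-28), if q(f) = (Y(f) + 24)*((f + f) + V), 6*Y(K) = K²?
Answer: -25270/3 ≈ -8423.3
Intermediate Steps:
Y(K) = K²/6
V = 0 (V = 0*2 = 0)
q(f) = 2*f*(24 + f²/6) (q(f) = (f²/6 + 24)*((f + f) + 0) = (24 + f²/6)*(2*f + 0) = (24 + f²/6)*(2*f) = 2*f*(24 + f²/6))
-2*(-119) + q(-28) = -2*(-119) + (⅓)*(-28)*(144 + (-28)²) = 238 + (⅓)*(-28)*(144 + 784) = 238 + (⅓)*(-28)*928 = 238 - 25984/3 = -25270/3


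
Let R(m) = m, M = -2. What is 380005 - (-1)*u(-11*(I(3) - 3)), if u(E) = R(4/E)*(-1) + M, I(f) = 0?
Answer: 12540095/33 ≈ 3.8000e+5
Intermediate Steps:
u(E) = -2 - 4/E (u(E) = (4/E)*(-1) - 2 = -4/E - 2 = -2 - 4/E)
380005 - (-1)*u(-11*(I(3) - 3)) = 380005 - (-1)*(-2 - 4*(-1/(11*(0 - 3)))) = 380005 - (-1)*(-2 - 4/((-11*(-3)))) = 380005 - (-1)*(-2 - 4/33) = 380005 - (-1)*(-70)/33 = 380005 - 1*70/33 = 380005 - 70/33 = 12540095/33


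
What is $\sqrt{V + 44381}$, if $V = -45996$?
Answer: $i \sqrt{1615} \approx 40.187 i$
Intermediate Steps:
$\sqrt{V + 44381} = \sqrt{-45996 + 44381} = \sqrt{-1615} = i \sqrt{1615}$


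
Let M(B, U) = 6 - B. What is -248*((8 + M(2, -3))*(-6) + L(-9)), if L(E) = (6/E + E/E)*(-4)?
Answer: 54560/3 ≈ 18187.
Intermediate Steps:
L(E) = -4 - 24/E (L(E) = (6/E + 1)*(-4) = (1 + 6/E)*(-4) = -4 - 24/E)
-248*((8 + M(2, -3))*(-6) + L(-9)) = -248*((8 + (6 - 1*2))*(-6) + (-4 - 24/(-9))) = -248*((8 + (6 - 2))*(-6) + (-4 - 24*(-⅑))) = -248*((8 + 4)*(-6) + (-4 + 8/3)) = -248*(12*(-6) - 4/3) = -248*(-72 - 4/3) = -248*(-220/3) = 54560/3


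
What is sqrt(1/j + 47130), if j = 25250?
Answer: sqrt(1201932826010)/5050 ≈ 217.09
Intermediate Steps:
sqrt(1/j + 47130) = sqrt(1/25250 + 47130) = sqrt(1190032501/25250) = sqrt(1201932826010)/5050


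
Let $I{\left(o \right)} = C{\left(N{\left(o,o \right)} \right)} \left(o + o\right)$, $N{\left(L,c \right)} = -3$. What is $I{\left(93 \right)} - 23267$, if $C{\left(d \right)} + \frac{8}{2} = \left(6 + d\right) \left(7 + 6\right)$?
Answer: $-16757$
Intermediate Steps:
$C{\left(d \right)} = 74 + 13 d$ ($C{\left(d \right)} = -4 + \left(6 + d\right) \left(7 + 6\right) = -4 + \left(6 + d\right) 13 = -4 + \left(78 + 13 d\right) = 74 + 13 d$)
$I{\left(o \right)} = 70 o$ ($I{\left(o \right)} = \left(74 + 13 \left(-3\right)\right) \left(o + o\right) = \left(74 - 39\right) 2 o = 35 \cdot 2 o = 70 o$)
$I{\left(93 \right)} - 23267 = 70 \cdot 93 - 23267 = 6510 - 23267 = -16757$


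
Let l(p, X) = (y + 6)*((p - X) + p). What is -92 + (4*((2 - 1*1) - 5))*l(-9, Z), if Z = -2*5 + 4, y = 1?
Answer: 1252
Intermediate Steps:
Z = -6 (Z = -10 + 4 = -6)
l(p, X) = -7*X + 14*p (l(p, X) = (1 + 6)*((p - X) + p) = 7*(-X + 2*p) = -7*X + 14*p)
-92 + (4*((2 - 1*1) - 5))*l(-9, Z) = -92 + (4*((2 - 1*1) - 5))*(-7*(-6) + 14*(-9)) = -92 + (4*((2 - 1) - 5))*(42 - 126) = -92 + (4*(1 - 5))*(-84) = -92 + (4*(-4))*(-84) = -92 - 16*(-84) = -92 + 1344 = 1252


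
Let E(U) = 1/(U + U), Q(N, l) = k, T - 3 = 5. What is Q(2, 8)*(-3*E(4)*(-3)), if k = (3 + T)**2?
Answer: 1089/8 ≈ 136.13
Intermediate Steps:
T = 8 (T = 3 + 5 = 8)
k = 121 (k = (3 + 8)**2 = 11**2 = 121)
Q(N, l) = 121
E(U) = 1/(2*U)
Q(2, 8)*(-3*E(4)*(-3)) = 121*(-3/(2*4)*(-3)) = 121*(-3*1/8*(-3)) = 121*(-3/8*(-3)) = 121*(9/8) = 1089/8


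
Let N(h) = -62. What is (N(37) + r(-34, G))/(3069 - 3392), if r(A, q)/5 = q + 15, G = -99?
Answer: 482/323 ≈ 1.4923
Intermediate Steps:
r(A, q) = 75 + 5*q (r(A, q) = 5*(q + 15) = 5*(15 + q) = 75 + 5*q)
(N(37) + r(-34, G))/(3069 - 3392) = (-62 + (75 + 5*(-99)))/(3069 - 3392) = (-62 + (75 - 495))/(-323) = (-62 - 420)*(-1/323) = -482*(-1/323) = 482/323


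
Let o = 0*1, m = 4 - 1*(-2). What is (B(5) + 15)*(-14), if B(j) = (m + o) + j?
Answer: -364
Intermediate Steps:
m = 6 (m = 4 + 2 = 6)
o = 0
B(j) = 6 + j (B(j) = (6 + 0) + j = 6 + j)
(B(5) + 15)*(-14) = ((6 + 5) + 15)*(-14) = (11 + 15)*(-14) = 26*(-14) = -364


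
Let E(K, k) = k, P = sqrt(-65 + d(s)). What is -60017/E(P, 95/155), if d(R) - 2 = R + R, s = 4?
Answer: -1860527/19 ≈ -97923.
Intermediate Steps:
d(R) = 2 + 2*R (d(R) = 2 + (R + R) = 2 + 2*R)
P = I*sqrt(55) (P = sqrt(-65 + (2 + 2*4)) = sqrt(-65 + (2 + 8)) = sqrt(-65 + 10) = sqrt(-55) = I*sqrt(55) ≈ 7.4162*I)
-60017/E(P, 95/155) = -60017/(95/155) = -60017/(95*(1/155)) = -60017/19/31 = -60017*31/19 = -1860527/19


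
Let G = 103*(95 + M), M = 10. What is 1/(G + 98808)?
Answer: 1/109623 ≈ 9.1222e-6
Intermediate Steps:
G = 10815 (G = 103*(95 + 10) = 103*105 = 10815)
1/(G + 98808) = 1/(10815 + 98808) = 1/109623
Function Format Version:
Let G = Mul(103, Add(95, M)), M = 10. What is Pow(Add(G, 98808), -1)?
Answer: Rational(1, 109623) ≈ 9.1222e-6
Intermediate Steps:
G = 10815 (G = Mul(103, Add(95, 10)) = Mul(103, 105) = 10815)
Pow(Add(G, 98808), -1) = Pow(Add(10815, 98808), -1) = Pow(109623, -1) = Rational(1, 109623)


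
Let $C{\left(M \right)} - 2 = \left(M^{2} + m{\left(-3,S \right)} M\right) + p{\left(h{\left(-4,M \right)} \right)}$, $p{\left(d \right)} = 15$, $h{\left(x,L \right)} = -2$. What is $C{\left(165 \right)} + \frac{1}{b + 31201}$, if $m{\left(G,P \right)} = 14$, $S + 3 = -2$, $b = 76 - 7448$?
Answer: $\frac{704194609}{23829} \approx 29552.0$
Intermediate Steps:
$b = -7372$ ($b = 76 - 7448 = -7372$)
$S = -5$ ($S = -3 - 2 = -5$)
$C{\left(M \right)} = 17 + M^{2} + 14 M$ ($C{\left(M \right)} = 2 + \left(\left(M^{2} + 14 M\right) + 15\right) = 2 + \left(15 + M^{2} + 14 M\right) = 17 + M^{2} + 14 M$)
$C{\left(165 \right)} + \frac{1}{b + 31201} = \left(17 + 165^{2} + 14 \cdot 165\right) + \frac{1}{-7372 + 31201} = \left(17 + 27225 + 2310\right) + \frac{1}{23829} = 29552 + \frac{1}{23829} = \frac{704194609}{23829}$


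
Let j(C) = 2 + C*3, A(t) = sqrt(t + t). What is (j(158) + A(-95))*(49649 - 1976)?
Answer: 22692348 + 47673*I*sqrt(190) ≈ 2.2692e+7 + 6.5713e+5*I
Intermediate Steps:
A(t) = sqrt(2)*sqrt(t) (A(t) = sqrt(2*t) = sqrt(2)*sqrt(t))
j(C) = 2 + 3*C
(j(158) + A(-95))*(49649 - 1976) = ((2 + 3*158) + sqrt(2)*sqrt(-95))*(49649 - 1976) = ((2 + 474) + sqrt(2)*(I*sqrt(95)))*47673 = (476 + I*sqrt(190))*47673 = 22692348 + 47673*I*sqrt(190)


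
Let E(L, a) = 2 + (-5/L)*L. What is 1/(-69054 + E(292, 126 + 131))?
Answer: -1/69057 ≈ -1.4481e-5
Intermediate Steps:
E(L, a) = -3 (E(L, a) = 2 - 5 = -3)
1/(-69054 + E(292, 126 + 131)) = 1/(-69054 - 3) = 1/(-69057) = -1/69057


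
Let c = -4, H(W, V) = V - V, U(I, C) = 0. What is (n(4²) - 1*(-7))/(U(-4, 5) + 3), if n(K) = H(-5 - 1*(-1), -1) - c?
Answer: 11/3 ≈ 3.6667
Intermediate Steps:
H(W, V) = 0
n(K) = 4 (n(K) = 0 - 1*(-4) = 0 + 4 = 4)
(n(4²) - 1*(-7))/(U(-4, 5) + 3) = (4 - 1*(-7))/(0 + 3) = (4 + 7)/3 = 11*(⅓) = 11/3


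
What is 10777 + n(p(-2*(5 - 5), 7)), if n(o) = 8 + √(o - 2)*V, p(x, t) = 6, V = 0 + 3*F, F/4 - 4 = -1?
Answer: 10857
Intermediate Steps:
F = 12 (F = 16 + 4*(-1) = 16 - 4 = 12)
V = 36 (V = 0 + 3*12 = 0 + 36 = 36)
n(o) = 8 + 36*√(-2 + o) (n(o) = 8 + √(o - 2)*36 = 8 + √(-2 + o)*36 = 8 + 36*√(-2 + o))
10777 + n(p(-2*(5 - 5), 7)) = 10777 + (8 + 36*√(-2 + 6)) = 10777 + (8 + 36*√4) = 10777 + (8 + 36*2) = 10777 + (8 + 72) = 10777 + 80 = 10857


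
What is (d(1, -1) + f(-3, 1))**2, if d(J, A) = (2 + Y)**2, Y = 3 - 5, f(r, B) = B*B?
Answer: 1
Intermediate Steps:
f(r, B) = B**2
Y = -2
d(J, A) = 0 (d(J, A) = (2 - 2)**2 = 0**2 = 0)
(d(1, -1) + f(-3, 1))**2 = (0 + 1**2)**2 = (0 + 1)**2 = 1**2 = 1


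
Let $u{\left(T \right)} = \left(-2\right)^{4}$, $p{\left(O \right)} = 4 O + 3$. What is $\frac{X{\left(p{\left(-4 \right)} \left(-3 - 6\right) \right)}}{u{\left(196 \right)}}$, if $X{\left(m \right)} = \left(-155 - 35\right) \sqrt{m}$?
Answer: $- \frac{285 \sqrt{13}}{8} \approx -128.45$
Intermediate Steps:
$p{\left(O \right)} = 3 + 4 O$
$u{\left(T \right)} = 16$
$X{\left(m \right)} = - 190 \sqrt{m}$
$\frac{X{\left(p{\left(-4 \right)} \left(-3 - 6\right) \right)}}{u{\left(196 \right)}} = \frac{\left(-190\right) \sqrt{\left(3 + 4 \left(-4\right)\right) \left(-3 - 6\right)}}{16} = - 190 \sqrt{\left(3 - 16\right) \left(-9\right)} \frac{1}{16} = - 190 \sqrt{\left(-13\right) \left(-9\right)} \frac{1}{16} = - 190 \sqrt{117} \cdot \frac{1}{16} = - 190 \cdot 3 \sqrt{13} \cdot \frac{1}{16} = - 570 \sqrt{13} \cdot \frac{1}{16} = - \frac{285 \sqrt{13}}{8}$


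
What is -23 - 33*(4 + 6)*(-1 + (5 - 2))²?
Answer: -1343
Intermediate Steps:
-23 - 33*(4 + 6)*(-1 + (5 - 2))² = -23 - 330*(-1 + 3)² = -23 - 330*2² = -23 - 330*4 = -23 - 33*40 = -23 - 1320 = -1343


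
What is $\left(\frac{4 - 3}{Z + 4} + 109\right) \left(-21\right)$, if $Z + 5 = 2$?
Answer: $-2310$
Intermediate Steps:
$Z = -3$ ($Z = -5 + 2 = -3$)
$\left(\frac{4 - 3}{Z + 4} + 109\right) \left(-21\right) = \left(\frac{4 - 3}{-3 + 4} + 109\right) \left(-21\right) = \left(1 \cdot 1^{-1} + 109\right) \left(-21\right) = \left(1 \cdot 1 + 109\right) \left(-21\right) = \left(1 + 109\right) \left(-21\right) = 110 \left(-21\right) = -2310$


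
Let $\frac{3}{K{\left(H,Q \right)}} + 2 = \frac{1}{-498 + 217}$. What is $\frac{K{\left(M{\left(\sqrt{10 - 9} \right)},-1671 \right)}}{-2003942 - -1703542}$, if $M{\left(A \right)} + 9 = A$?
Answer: $\frac{843}{169125200} \approx 4.9845 \cdot 10^{-6}$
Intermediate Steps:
$M{\left(A \right)} = -9 + A$
$K{\left(H,Q \right)} = - \frac{843}{563}$ ($K{\left(H,Q \right)} = \frac{3}{-2 + \frac{1}{-498 + 217}} = \frac{3}{-2 + \frac{1}{-281}} = \frac{3}{-2 - \frac{1}{281}} = \frac{3}{- \frac{563}{281}} = 3 \left(- \frac{281}{563}\right) = - \frac{843}{563}$)
$\frac{K{\left(M{\left(\sqrt{10 - 9} \right)},-1671 \right)}}{-2003942 - -1703542} = - \frac{843}{563 \left(-2003942 - -1703542\right)} = - \frac{843}{563 \left(-2003942 + 1703542\right)} = - \frac{843}{563 \left(-300400\right)} = \left(- \frac{843}{563}\right) \left(- \frac{1}{300400}\right) = \frac{843}{169125200}$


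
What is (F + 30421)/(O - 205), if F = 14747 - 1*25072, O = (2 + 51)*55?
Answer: 10048/1355 ≈ 7.4155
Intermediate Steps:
O = 2915 (O = 53*55 = 2915)
F = -10325 (F = 14747 - 25072 = -10325)
(F + 30421)/(O - 205) = (-10325 + 30421)/(2915 - 205) = 20096/2710 = 20096*(1/2710) = 10048/1355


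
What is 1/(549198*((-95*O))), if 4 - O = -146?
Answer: -1/7826071500 ≈ -1.2778e-10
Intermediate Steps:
O = 150 (O = 4 - 1*(-146) = 4 + 146 = 150)
1/(549198*((-95*O))) = 1/(549198*((-95*150))) = (1/549198)/(-14250) = (1/549198)*(-1/14250) = -1/7826071500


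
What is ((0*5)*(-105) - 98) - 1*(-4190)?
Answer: 4092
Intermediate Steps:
((0*5)*(-105) - 98) - 1*(-4190) = (0*(-105) - 98) + 4190 = (0 - 98) + 4190 = -98 + 4190 = 4092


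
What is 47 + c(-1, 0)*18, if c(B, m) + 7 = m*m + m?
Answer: -79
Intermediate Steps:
c(B, m) = -7 + m + m² (c(B, m) = -7 + (m*m + m) = -7 + (m² + m) = -7 + (m + m²) = -7 + m + m²)
47 + c(-1, 0)*18 = 47 + (-7 + 0 + 0²)*18 = 47 + (-7 + 0 + 0)*18 = 47 - 7*18 = 47 - 126 = -79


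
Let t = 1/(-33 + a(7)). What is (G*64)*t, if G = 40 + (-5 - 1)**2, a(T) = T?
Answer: -2432/13 ≈ -187.08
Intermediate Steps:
t = -1/26 (t = 1/(-33 + 7) = 1/(-26) = -1/26 ≈ -0.038462)
G = 76 (G = 40 + (-6)**2 = 40 + 36 = 76)
(G*64)*t = (76*64)*(-1/26) = 4864*(-1/26) = -2432/13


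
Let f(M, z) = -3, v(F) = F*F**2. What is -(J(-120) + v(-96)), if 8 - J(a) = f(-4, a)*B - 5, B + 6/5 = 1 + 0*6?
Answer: 4423618/5 ≈ 8.8472e+5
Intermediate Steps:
B = -1/5 (B = -6/5 + (1 + 0*6) = -6/5 + (1 + 0) = -6/5 + 1 = -1/5 ≈ -0.20000)
v(F) = F**3
J(a) = 62/5 (J(a) = 8 - (-3*(-1/5) - 5) = 8 - (3/5 - 5) = 8 - 1*(-22/5) = 8 + 22/5 = 62/5)
-(J(-120) + v(-96)) = -(62/5 + (-96)**3) = -(62/5 - 884736) = -1*(-4423618/5) = 4423618/5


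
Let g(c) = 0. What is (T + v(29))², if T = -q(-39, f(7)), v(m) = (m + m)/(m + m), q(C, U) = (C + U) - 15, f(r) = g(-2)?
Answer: 3025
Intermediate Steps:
f(r) = 0
q(C, U) = -15 + C + U
v(m) = 1 (v(m) = (2*m)/((2*m)) = (2*m)*(1/(2*m)) = 1)
T = 54 (T = -(-15 - 39 + 0) = -1*(-54) = 54)
(T + v(29))² = (54 + 1)² = 55² = 3025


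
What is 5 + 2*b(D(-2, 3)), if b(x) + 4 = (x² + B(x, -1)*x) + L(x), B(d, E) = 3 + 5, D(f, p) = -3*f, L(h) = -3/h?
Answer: 164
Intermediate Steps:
B(d, E) = 8
b(x) = -4 + x² - 3/x + 8*x (b(x) = -4 + ((x² + 8*x) - 3/x) = -4 + (x² - 3/x + 8*x) = -4 + x² - 3/x + 8*x)
5 + 2*b(D(-2, 3)) = 5 + 2*(-4 + (-3*(-2))² - 3/((-3*(-2))) + 8*(-3*(-2))) = 5 + 2*(-4 + 6² - 3/6 + 8*6) = 5 + 2*(-4 + 36 - 3*⅙ + 48) = 5 + 2*(-4 + 36 - ½ + 48) = 5 + 2*(159/2) = 5 + 159 = 164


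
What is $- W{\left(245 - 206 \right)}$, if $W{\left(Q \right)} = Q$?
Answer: $-39$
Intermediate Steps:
$- W{\left(245 - 206 \right)} = - (245 - 206) = \left(-1\right) 39 = -39$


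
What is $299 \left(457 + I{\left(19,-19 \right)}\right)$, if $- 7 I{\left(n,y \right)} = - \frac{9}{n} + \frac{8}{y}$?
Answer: $\frac{18178602}{133} \approx 1.3668 \cdot 10^{5}$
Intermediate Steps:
$I{\left(n,y \right)} = - \frac{8}{7 y} + \frac{9}{7 n}$ ($I{\left(n,y \right)} = - \frac{- \frac{9}{n} + \frac{8}{y}}{7} = - \frac{8}{7 y} + \frac{9}{7 n}$)
$299 \left(457 + I{\left(19,-19 \right)}\right) = 299 \left(457 + \left(- \frac{8}{7 \left(-19\right)} + \frac{9}{7 \cdot 19}\right)\right) = 299 \left(457 + \left(\left(- \frac{8}{7}\right) \left(- \frac{1}{19}\right) + \frac{9}{7} \cdot \frac{1}{19}\right)\right) = 299 \left(457 + \left(\frac{8}{133} + \frac{9}{133}\right)\right) = 299 \left(457 + \frac{17}{133}\right) = 299 \cdot \frac{60798}{133} = \frac{18178602}{133}$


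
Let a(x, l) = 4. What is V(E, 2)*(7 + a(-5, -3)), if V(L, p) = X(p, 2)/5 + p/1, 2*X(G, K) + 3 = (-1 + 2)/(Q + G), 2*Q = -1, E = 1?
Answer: 583/30 ≈ 19.433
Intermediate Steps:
Q = -½ (Q = (½)*(-1) = -½ ≈ -0.50000)
X(G, K) = -3/2 + 1/(2*(-½ + G)) (X(G, K) = -3/2 + ((-1 + 2)/(-½ + G))/2 = -3/2 + (1/(-½ + G))/2 = -3/2 + 1/(2*(-½ + G)))
V(L, p) = p + (5 - 6*p)/(10*(-1 + 2*p)) (V(L, p) = ((5 - 6*p)/(2*(-1 + 2*p)))/5 + p/1 = ((5 - 6*p)/(2*(-1 + 2*p)))*(⅕) + p*1 = (5 - 6*p)/(10*(-1 + 2*p)) + p = p + (5 - 6*p)/(10*(-1 + 2*p)))
V(E, 2)*(7 + a(-5, -3)) = ((5 - 16*2 + 20*2²)/(10*(-1 + 2*2)))*(7 + 4) = ((5 - 32 + 20*4)/(10*(-1 + 4)))*11 = ((⅒)*(5 - 32 + 80)/3)*11 = ((⅒)*(⅓)*53)*11 = (53/30)*11 = 583/30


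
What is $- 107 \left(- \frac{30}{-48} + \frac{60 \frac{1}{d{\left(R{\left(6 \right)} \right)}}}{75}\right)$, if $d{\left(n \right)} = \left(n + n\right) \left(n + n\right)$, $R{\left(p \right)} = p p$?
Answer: $- \frac{433457}{6480} \approx -66.891$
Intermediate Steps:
$R{\left(p \right)} = p^{2}$
$d{\left(n \right)} = 4 n^{2}$ ($d{\left(n \right)} = 2 n 2 n = 4 n^{2}$)
$- 107 \left(- \frac{30}{-48} + \frac{60 \frac{1}{d{\left(R{\left(6 \right)} \right)}}}{75}\right) = - 107 \left(- \frac{30}{-48} + \frac{60 \frac{1}{4 \left(6^{2}\right)^{2}}}{75}\right) = - 107 \left(\left(-30\right) \left(- \frac{1}{48}\right) + \frac{60}{4 \cdot 36^{2}} \cdot \frac{1}{75}\right) = - 107 \left(\frac{5}{8} + \frac{60}{4 \cdot 1296} \cdot \frac{1}{75}\right) = - 107 \left(\frac{5}{8} + \frac{60}{5184} \cdot \frac{1}{75}\right) = - 107 \left(\frac{5}{8} + 60 \cdot \frac{1}{5184} \cdot \frac{1}{75}\right) = - 107 \left(\frac{5}{8} + \frac{5}{432} \cdot \frac{1}{75}\right) = - 107 \left(\frac{5}{8} + \frac{1}{6480}\right) = \left(-107\right) \frac{4051}{6480} = - \frac{433457}{6480}$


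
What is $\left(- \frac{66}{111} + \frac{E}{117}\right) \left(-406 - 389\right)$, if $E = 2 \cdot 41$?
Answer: $- \frac{121900}{1443} \approx -84.477$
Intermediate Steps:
$E = 82$
$\left(- \frac{66}{111} + \frac{E}{117}\right) \left(-406 - 389\right) = \left(- \frac{66}{111} + \frac{82}{117}\right) \left(-406 - 389\right) = \left(\left(-66\right) \frac{1}{111} + 82 \cdot \frac{1}{117}\right) \left(-795\right) = \left(- \frac{22}{37} + \frac{82}{117}\right) \left(-795\right) = \frac{460}{4329} \left(-795\right) = - \frac{121900}{1443}$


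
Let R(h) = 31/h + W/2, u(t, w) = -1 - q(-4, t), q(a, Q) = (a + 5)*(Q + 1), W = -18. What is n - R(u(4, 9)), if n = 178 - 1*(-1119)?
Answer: 7867/6 ≈ 1311.2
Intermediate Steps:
q(a, Q) = (1 + Q)*(5 + a) (q(a, Q) = (5 + a)*(1 + Q) = (1 + Q)*(5 + a))
u(t, w) = -2 - t (u(t, w) = -1 - (5 - 4 + 5*t + t*(-4)) = -1 - (5 - 4 + 5*t - 4*t) = -1 - (1 + t) = -1 + (-1 - t) = -2 - t)
R(h) = -9 + 31/h (R(h) = 31/h - 18/2 = 31/h - 18*½ = 31/h - 9 = -9 + 31/h)
n = 1297 (n = 178 + 1119 = 1297)
n - R(u(4, 9)) = 1297 - (-9 + 31/(-2 - 1*4)) = 1297 - (-9 + 31/(-2 - 4)) = 1297 - (-9 + 31/(-6)) = 1297 - (-9 + 31*(-⅙)) = 1297 - (-9 - 31/6) = 1297 - 1*(-85/6) = 1297 + 85/6 = 7867/6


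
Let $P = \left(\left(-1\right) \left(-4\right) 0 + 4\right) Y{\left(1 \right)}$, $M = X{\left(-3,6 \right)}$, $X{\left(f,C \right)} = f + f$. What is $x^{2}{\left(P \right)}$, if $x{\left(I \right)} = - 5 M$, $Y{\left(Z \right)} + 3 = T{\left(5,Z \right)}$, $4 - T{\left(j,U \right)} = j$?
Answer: $900$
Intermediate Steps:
$X{\left(f,C \right)} = 2 f$
$T{\left(j,U \right)} = 4 - j$
$M = -6$ ($M = 2 \left(-3\right) = -6$)
$Y{\left(Z \right)} = -4$ ($Y{\left(Z \right)} = -3 + \left(4 - 5\right) = -3 - 1 = -4$)
$P = -16$ ($P = \left(\left(-1\right) \left(-4\right) 0 + 4\right) \left(-4\right) = \left(4 \cdot 0 + 4\right) \left(-4\right) = \left(0 + 4\right) \left(-4\right) = 4 \left(-4\right) = -16$)
$x{\left(I \right)} = 30$ ($x{\left(I \right)} = \left(-5\right) \left(-6\right) = 30$)
$x^{2}{\left(P \right)} = 30^{2} = 900$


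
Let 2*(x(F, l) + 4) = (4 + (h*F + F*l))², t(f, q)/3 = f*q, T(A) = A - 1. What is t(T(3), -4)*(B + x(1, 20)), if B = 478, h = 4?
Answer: -20784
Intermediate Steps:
T(A) = -1 + A
t(f, q) = 3*f*q (t(f, q) = 3*(f*q) = 3*f*q)
x(F, l) = -4 + (4 + 4*F + F*l)²/2 (x(F, l) = -4 + (4 + (4*F + F*l))²/2 = -4 + (4 + 4*F + F*l)²/2)
t(T(3), -4)*(B + x(1, 20)) = (3*(-1 + 3)*(-4))*(478 + (-4 + (4 + 4*1 + 1*20)²/2)) = (3*2*(-4))*(478 + (-4 + (4 + 4 + 20)²/2)) = -24*(478 + (-4 + (½)*28²)) = -24*(478 + (-4 + (½)*784)) = -24*(478 + (-4 + 392)) = -24*(478 + 388) = -24*866 = -20784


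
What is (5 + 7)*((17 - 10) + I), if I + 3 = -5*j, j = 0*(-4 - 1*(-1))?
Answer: 48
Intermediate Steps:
j = 0 (j = 0*(-4 + 1) = 0*(-3) = 0)
I = -3 (I = -3 - 5*0 = -3 + 0 = -3)
(5 + 7)*((17 - 10) + I) = (5 + 7)*((17 - 10) - 3) = 12*(7 - 3) = 12*4 = 48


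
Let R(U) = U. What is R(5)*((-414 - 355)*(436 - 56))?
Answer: -1461100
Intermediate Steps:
R(5)*((-414 - 355)*(436 - 56)) = 5*((-414 - 355)*(436 - 56)) = 5*(-769*380) = 5*(-292220) = -1461100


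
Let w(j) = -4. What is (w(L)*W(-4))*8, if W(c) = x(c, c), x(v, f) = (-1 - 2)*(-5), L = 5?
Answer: -480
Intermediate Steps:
x(v, f) = 15 (x(v, f) = -3*(-5) = 15)
W(c) = 15
(w(L)*W(-4))*8 = -4*15*8 = -60*8 = -480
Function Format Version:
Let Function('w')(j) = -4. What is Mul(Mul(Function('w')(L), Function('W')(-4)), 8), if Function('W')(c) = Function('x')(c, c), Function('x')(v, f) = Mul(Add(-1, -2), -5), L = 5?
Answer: -480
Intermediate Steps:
Function('x')(v, f) = 15 (Function('x')(v, f) = Mul(-3, -5) = 15)
Function('W')(c) = 15
Mul(Mul(Function('w')(L), Function('W')(-4)), 8) = Mul(Mul(-4, 15), 8) = Mul(-60, 8) = -480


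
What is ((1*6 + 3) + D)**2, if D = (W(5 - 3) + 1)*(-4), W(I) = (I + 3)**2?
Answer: 9025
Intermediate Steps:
W(I) = (3 + I)**2
D = -104 (D = ((3 + (5 - 3))**2 + 1)*(-4) = ((3 + 2)**2 + 1)*(-4) = (5**2 + 1)*(-4) = (25 + 1)*(-4) = 26*(-4) = -104)
((1*6 + 3) + D)**2 = ((1*6 + 3) - 104)**2 = ((6 + 3) - 104)**2 = (9 - 104)**2 = (-95)**2 = 9025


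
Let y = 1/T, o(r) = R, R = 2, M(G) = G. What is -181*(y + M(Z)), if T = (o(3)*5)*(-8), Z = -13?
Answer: 188421/80 ≈ 2355.3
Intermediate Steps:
o(r) = 2
T = -80 (T = (2*5)*(-8) = 10*(-8) = -80)
y = -1/80 (y = 1/(-80) = -1/80 ≈ -0.012500)
-181*(y + M(Z)) = -181*(-1/80 - 13) = -181*(-1041/80) = 188421/80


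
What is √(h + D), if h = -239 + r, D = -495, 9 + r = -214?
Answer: I*√957 ≈ 30.935*I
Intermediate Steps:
r = -223 (r = -9 - 214 = -223)
h = -462 (h = -239 - 223 = -462)
√(h + D) = √(-462 - 495) = √(-957) = I*√957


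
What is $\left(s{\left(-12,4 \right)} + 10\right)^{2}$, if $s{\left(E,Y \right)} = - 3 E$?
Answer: $2116$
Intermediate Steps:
$\left(s{\left(-12,4 \right)} + 10\right)^{2} = \left(\left(-3\right) \left(-12\right) + 10\right)^{2} = \left(36 + 10\right)^{2} = 46^{2} = 2116$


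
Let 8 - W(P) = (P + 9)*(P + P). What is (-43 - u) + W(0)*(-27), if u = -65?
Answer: -194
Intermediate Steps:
W(P) = 8 - 2*P*(9 + P) (W(P) = 8 - (P + 9)*(P + P) = 8 - (9 + P)*2*P = 8 - 2*P*(9 + P))
(-43 - u) + W(0)*(-27) = (-43 - 1*(-65)) + (8 - 18*0 - 2*0²)*(-27) = (-43 + 65) + (8 + 0 - 2*0)*(-27) = 22 + (8 + 0 + 0)*(-27) = 22 + 8*(-27) = 22 - 216 = -194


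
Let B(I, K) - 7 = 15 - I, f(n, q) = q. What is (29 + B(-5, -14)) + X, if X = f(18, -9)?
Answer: 47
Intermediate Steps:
X = -9
B(I, K) = 22 - I (B(I, K) = 7 + (15 - I) = 22 - I)
(29 + B(-5, -14)) + X = (29 + (22 - 1*(-5))) - 9 = (29 + (22 + 5)) - 9 = (29 + 27) - 9 = 56 - 9 = 47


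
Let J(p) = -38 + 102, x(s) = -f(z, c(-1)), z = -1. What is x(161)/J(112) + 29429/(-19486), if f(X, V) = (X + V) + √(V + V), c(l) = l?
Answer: -461121/311776 - I*√2/64 ≈ -1.479 - 0.022097*I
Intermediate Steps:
f(X, V) = V + X + √2*√V (f(X, V) = (V + X) + √(2*V) = (V + X) + √2*√V = V + X + √2*√V)
x(s) = 2 - I*√2 (x(s) = -(-1 - 1 + √2*√(-1)) = -(-1 - 1 + √2*I) = -(-1 - 1 + I*√2) = -(-2 + I*√2) = 2 - I*√2)
J(p) = 64
x(161)/J(112) + 29429/(-19486) = (2 - I*√2)/64 + 29429/(-19486) = (2 - I*√2)*(1/64) + 29429*(-1/19486) = (1/32 - I*√2/64) - 29429/19486 = -461121/311776 - I*√2/64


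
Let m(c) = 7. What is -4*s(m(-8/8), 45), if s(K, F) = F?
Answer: -180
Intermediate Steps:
-4*s(m(-8/8), 45) = -4*45 = -180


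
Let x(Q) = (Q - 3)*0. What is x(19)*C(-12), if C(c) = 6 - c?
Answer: 0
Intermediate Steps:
x(Q) = 0 (x(Q) = (-3 + Q)*0 = 0)
x(19)*C(-12) = 0*(6 - 1*(-12)) = 0*(6 + 12) = 0*18 = 0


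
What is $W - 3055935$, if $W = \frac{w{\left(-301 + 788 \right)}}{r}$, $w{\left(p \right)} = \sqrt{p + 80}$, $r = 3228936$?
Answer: $-3055935 + \frac{3 \sqrt{7}}{1076312} \approx -3.0559 \cdot 10^{6}$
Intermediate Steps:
$w{\left(p \right)} = \sqrt{80 + p}$
$W = \frac{3 \sqrt{7}}{1076312}$ ($W = \frac{\sqrt{80 + \left(-301 + 788\right)}}{3228936} = \sqrt{80 + 487} \cdot \frac{1}{3228936} = \sqrt{567} \cdot \frac{1}{3228936} = 9 \sqrt{7} \cdot \frac{1}{3228936} = \frac{3 \sqrt{7}}{1076312} \approx 7.3745 \cdot 10^{-6}$)
$W - 3055935 = \frac{3 \sqrt{7}}{1076312} - 3055935 = -3055935 + \frac{3 \sqrt{7}}{1076312}$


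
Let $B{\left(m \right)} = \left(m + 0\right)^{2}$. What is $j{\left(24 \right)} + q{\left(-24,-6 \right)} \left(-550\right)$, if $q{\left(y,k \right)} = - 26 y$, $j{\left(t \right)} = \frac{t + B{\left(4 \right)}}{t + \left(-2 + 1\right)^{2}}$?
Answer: $- \frac{1715992}{5} \approx -3.432 \cdot 10^{5}$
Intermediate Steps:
$B{\left(m \right)} = m^{2}$
$j{\left(t \right)} = \frac{16 + t}{1 + t}$ ($j{\left(t \right)} = \frac{t + 4^{2}}{t + \left(-2 + 1\right)^{2}} = \frac{t + 16}{t + \left(-1\right)^{2}} = \frac{16 + t}{t + 1} = \frac{16 + t}{1 + t}$)
$j{\left(24 \right)} + q{\left(-24,-6 \right)} \left(-550\right) = \frac{16 + 24}{1 + 24} + \left(-26\right) \left(-24\right) \left(-550\right) = \frac{1}{25} \cdot 40 + 624 \left(-550\right) = \frac{1}{25} \cdot 40 - 343200 = \frac{8}{5} - 343200 = - \frac{1715992}{5}$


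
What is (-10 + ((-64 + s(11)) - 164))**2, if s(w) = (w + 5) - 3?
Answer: 50625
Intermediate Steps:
s(w) = 2 + w (s(w) = (5 + w) - 3 = 2 + w)
(-10 + ((-64 + s(11)) - 164))**2 = (-10 + ((-64 + (2 + 11)) - 164))**2 = (-10 + ((-64 + 13) - 164))**2 = (-10 + (-51 - 164))**2 = (-10 - 215)**2 = (-225)**2 = 50625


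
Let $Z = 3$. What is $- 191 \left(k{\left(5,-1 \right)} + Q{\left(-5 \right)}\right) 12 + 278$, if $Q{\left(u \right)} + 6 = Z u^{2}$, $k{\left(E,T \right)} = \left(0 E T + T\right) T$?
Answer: $-160162$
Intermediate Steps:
$k{\left(E,T \right)} = T^{2}$ ($k{\left(E,T \right)} = \left(0 T + T\right) T = \left(0 + T\right) T = T T = T^{2}$)
$Q{\left(u \right)} = -6 + 3 u^{2}$
$- 191 \left(k{\left(5,-1 \right)} + Q{\left(-5 \right)}\right) 12 + 278 = - 191 \left(\left(-1\right)^{2} - \left(6 - 3 \left(-5\right)^{2}\right)\right) 12 + 278 = - 191 \left(1 + \left(-6 + 3 \cdot 25\right)\right) 12 + 278 = - 191 \left(1 + \left(-6 + 75\right)\right) 12 + 278 = - 191 \left(1 + 69\right) 12 + 278 = - 191 \cdot 70 \cdot 12 + 278 = \left(-191\right) 840 + 278 = -160440 + 278 = -160162$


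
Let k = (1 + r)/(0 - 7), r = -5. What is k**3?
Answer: 64/343 ≈ 0.18659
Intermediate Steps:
k = 4/7 (k = (1 - 5)/(0 - 7) = -4/(-7) = -4*(-1/7) = 4/7 ≈ 0.57143)
k**3 = (4/7)**3 = 64/343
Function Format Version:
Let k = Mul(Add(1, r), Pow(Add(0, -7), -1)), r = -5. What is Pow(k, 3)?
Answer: Rational(64, 343) ≈ 0.18659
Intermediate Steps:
k = Rational(4, 7) (k = Mul(Add(1, -5), Pow(Add(0, -7), -1)) = Mul(-4, Pow(-7, -1)) = Mul(-4, Rational(-1, 7)) = Rational(4, 7) ≈ 0.57143)
Pow(k, 3) = Pow(Rational(4, 7), 3) = Rational(64, 343)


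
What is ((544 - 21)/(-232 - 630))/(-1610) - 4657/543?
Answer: -6462793751/753586260 ≈ -8.5760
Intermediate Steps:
((544 - 21)/(-232 - 630))/(-1610) - 4657/543 = (523/(-862))*(-1/1610) - 4657*1/543 = (523*(-1/862))*(-1/1610) - 4657/543 = -523/862*(-1/1610) - 4657/543 = 523/1387820 - 4657/543 = -6462793751/753586260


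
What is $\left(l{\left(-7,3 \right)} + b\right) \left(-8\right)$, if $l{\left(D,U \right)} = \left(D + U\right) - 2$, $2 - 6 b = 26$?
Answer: $80$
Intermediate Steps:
$b = -4$ ($b = \frac{1}{3} - \frac{13}{3} = -4$)
$l{\left(D,U \right)} = -2 + D + U$
$\left(l{\left(-7,3 \right)} + b\right) \left(-8\right) = \left(\left(-2 - 7 + 3\right) - 4\right) \left(-8\right) = \left(-6 - 4\right) \left(-8\right) = \left(-10\right) \left(-8\right) = 80$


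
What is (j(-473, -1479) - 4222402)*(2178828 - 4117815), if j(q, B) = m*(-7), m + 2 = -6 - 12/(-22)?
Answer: 90057895475976/11 ≈ 8.1871e+12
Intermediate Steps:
m = -82/11 (m = -2 + (-6 - 12/(-22)) = -2 + (-6 - 12*(-1)/22) = -2 + (-6 - 1*(-6/11)) = -2 + (-6 + 6/11) = -2 - 60/11 = -82/11 ≈ -7.4545)
j(q, B) = 574/11 (j(q, B) = -82/11*(-7) = 574/11)
(j(-473, -1479) - 4222402)*(2178828 - 4117815) = (574/11 - 4222402)*(2178828 - 4117815) = -46445848/11*(-1938987) = 90057895475976/11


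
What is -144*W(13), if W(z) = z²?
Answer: -24336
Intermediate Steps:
-144*W(13) = -144*13² = -144*169 = -24336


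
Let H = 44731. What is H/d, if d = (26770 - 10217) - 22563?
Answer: -44731/6010 ≈ -7.4428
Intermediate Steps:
d = -6010 (d = 16553 - 22563 = -6010)
H/d = 44731/(-6010) = 44731*(-1/6010) = -44731/6010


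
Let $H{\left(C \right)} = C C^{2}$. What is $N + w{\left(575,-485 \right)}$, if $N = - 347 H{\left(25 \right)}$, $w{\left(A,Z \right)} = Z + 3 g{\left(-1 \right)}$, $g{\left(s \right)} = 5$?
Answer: $-5422345$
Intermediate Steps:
$H{\left(C \right)} = C^{3}$
$w{\left(A,Z \right)} = 15 + Z$ ($w{\left(A,Z \right)} = Z + 3 \cdot 5 = Z + 15 = 15 + Z$)
$N = -5421875$ ($N = - 347 \cdot 25^{3} = \left(-347\right) 15625 = -5421875$)
$N + w{\left(575,-485 \right)} = -5421875 + \left(15 - 485\right) = -5421875 - 470 = -5422345$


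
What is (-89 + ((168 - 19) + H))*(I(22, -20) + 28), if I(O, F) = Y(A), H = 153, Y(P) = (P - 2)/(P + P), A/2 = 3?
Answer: 6035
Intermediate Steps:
A = 6 (A = 2*3 = 6)
Y(P) = (-2 + P)/(2*P) (Y(P) = (-2 + P)/((2*P)) = (-2 + P)*(1/(2*P)) = (-2 + P)/(2*P))
I(O, F) = 1/3 (I(O, F) = (1/2)*(-2 + 6)/6 = (1/2)*(1/6)*4 = 1/3)
(-89 + ((168 - 19) + H))*(I(22, -20) + 28) = (-89 + ((168 - 19) + 153))*(1/3 + 28) = (-89 + (149 + 153))*(85/3) = (-89 + 302)*(85/3) = 213*(85/3) = 6035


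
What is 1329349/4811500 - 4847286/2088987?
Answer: -6848574603179/3350386983500 ≈ -2.0441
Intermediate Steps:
1329349/4811500 - 4847286/2088987 = 1329349*(1/4811500) - 4847286*1/2088987 = 1329349/4811500 - 1615762/696329 = -6848574603179/3350386983500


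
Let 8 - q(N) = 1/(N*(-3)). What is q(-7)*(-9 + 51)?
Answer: 334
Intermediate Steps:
q(N) = 8 + 1/(3*N) (q(N) = 8 - 1/(N*(-3)) = 8 - 1/((-3*N)) = 8 - (-1)/(3*N) = 8 + 1/(3*N))
q(-7)*(-9 + 51) = (8 + (⅓)/(-7))*(-9 + 51) = (8 + (⅓)*(-⅐))*42 = (8 - 1/21)*42 = (167/21)*42 = 334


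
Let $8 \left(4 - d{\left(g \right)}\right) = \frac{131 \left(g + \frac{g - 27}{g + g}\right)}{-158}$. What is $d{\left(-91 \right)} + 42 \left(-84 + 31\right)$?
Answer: $- \frac{128330205}{57512} \approx -2231.4$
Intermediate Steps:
$d{\left(g \right)} = 4 + \frac{131 g}{1264} + \frac{131 \left(-27 + g\right)}{2528 g}$ ($d{\left(g \right)} = 4 - \frac{131 \left(g + \frac{g - 27}{g + g}\right) \frac{1}{-158}}{8} = 4 - \frac{131 \left(g + \frac{-27 + g}{2 g}\right) \left(- \frac{1}{158}\right)}{8} = 4 - \frac{\left(131 g + \frac{131 \left(-27 + g\right)}{2 g}\right) \left(- \frac{1}{158}\right)}{8} = 4 - \frac{- \frac{131 g}{158} - \frac{131 \left(-27 + g\right)}{316 g}}{8} = 4 + \left(\frac{131 g}{1264} + \frac{131 \left(-27 + g\right)}{2528 g}\right) = 4 + \frac{131 g}{1264} + \frac{131 \left(-27 + g\right)}{2528 g}$)
$d{\left(-91 \right)} + 42 \left(-84 + 31\right) = \frac{-3537 - 91 \left(10243 + 262 \left(-91\right)\right)}{2528 \left(-91\right)} + 42 \left(-84 + 31\right) = \frac{1}{2528} \left(- \frac{1}{91}\right) \left(-3537 - 91 \left(10243 - 23842\right)\right) + 42 \left(-53\right) = \frac{1}{2528} \left(- \frac{1}{91}\right) \left(-3537 - -1237509\right) - 2226 = \frac{1}{2528} \left(- \frac{1}{91}\right) \left(-3537 + 1237509\right) - 2226 = \frac{1}{2528} \left(- \frac{1}{91}\right) 1233972 - 2226 = - \frac{308493}{57512} - 2226 = - \frac{128330205}{57512}$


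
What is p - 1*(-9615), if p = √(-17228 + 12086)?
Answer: 9615 + I*√5142 ≈ 9615.0 + 71.708*I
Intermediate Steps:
p = I*√5142 (p = √(-5142) = I*√5142 ≈ 71.708*I)
p - 1*(-9615) = I*√5142 - 1*(-9615) = I*√5142 + 9615 = 9615 + I*√5142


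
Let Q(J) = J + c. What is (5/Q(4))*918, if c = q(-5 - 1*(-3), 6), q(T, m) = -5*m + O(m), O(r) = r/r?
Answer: -918/5 ≈ -183.60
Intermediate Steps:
O(r) = 1
q(T, m) = 1 - 5*m (q(T, m) = -5*m + 1 = 1 - 5*m)
c = -29 (c = 1 - 5*6 = 1 - 30 = -29)
Q(J) = -29 + J (Q(J) = J - 29 = -29 + J)
(5/Q(4))*918 = (5/(-29 + 4))*918 = (5/(-25))*918 = (5*(-1/25))*918 = -⅕*918 = -918/5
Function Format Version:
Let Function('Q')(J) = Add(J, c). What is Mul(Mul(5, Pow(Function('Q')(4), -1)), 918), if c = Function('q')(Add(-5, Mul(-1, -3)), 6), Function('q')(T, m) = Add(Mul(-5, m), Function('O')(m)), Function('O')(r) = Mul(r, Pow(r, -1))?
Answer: Rational(-918, 5) ≈ -183.60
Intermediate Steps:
Function('O')(r) = 1
Function('q')(T, m) = Add(1, Mul(-5, m)) (Function('q')(T, m) = Add(Mul(-5, m), 1) = Add(1, Mul(-5, m)))
c = -29 (c = Add(1, Mul(-5, 6)) = Add(1, -30) = -29)
Function('Q')(J) = Add(-29, J) (Function('Q')(J) = Add(J, -29) = Add(-29, J))
Mul(Mul(5, Pow(Function('Q')(4), -1)), 918) = Mul(Mul(5, Pow(Add(-29, 4), -1)), 918) = Mul(Mul(5, Pow(-25, -1)), 918) = Mul(Mul(5, Rational(-1, 25)), 918) = Mul(Rational(-1, 5), 918) = Rational(-918, 5)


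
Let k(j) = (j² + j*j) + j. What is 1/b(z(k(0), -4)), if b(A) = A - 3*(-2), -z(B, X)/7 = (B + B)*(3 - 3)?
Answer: ⅙ ≈ 0.16667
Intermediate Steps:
k(j) = j + 2*j² (k(j) = (j² + j²) + j = 2*j² + j = j + 2*j²)
z(B, X) = 0 (z(B, X) = -7*(B + B)*(3 - 3) = -7*2*B*0 = -7*0 = 0)
b(A) = 6 + A (b(A) = A + 6 = 6 + A)
1/b(z(k(0), -4)) = 1/(6 + 0) = 1/6 = ⅙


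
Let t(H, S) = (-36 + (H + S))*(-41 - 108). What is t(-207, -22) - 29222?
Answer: 10263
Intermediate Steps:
t(H, S) = 5364 - 149*H - 149*S (t(H, S) = (-36 + H + S)*(-149) = 5364 - 149*H - 149*S)
t(-207, -22) - 29222 = (5364 - 149*(-207) - 149*(-22)) - 29222 = (5364 + 30843 + 3278) - 29222 = 39485 - 29222 = 10263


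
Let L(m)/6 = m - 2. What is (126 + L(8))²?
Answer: 26244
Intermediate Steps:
L(m) = -12 + 6*m (L(m) = 6*(m - 2) = 6*(-2 + m) = -12 + 6*m)
(126 + L(8))² = (126 + (-12 + 6*8))² = (126 + (-12 + 48))² = (126 + 36)² = 162² = 26244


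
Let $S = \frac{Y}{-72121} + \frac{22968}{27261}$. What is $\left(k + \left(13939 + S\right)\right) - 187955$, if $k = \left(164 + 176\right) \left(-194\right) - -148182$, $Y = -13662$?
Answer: $- \frac{20052587764156}{218454509} \approx -91793.0$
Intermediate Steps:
$S = \frac{225434990}{218454509}$ ($S = - \frac{13662}{-72121} + \frac{22968}{27261} = \left(-13662\right) \left(- \frac{1}{72121}\right) + 22968 \cdot \frac{1}{27261} = \frac{13662}{72121} + \frac{2552}{3029} = \frac{225434990}{218454509} \approx 1.032$)
$k = 82222$ ($k = 340 \left(-194\right) + 148182 = -65960 + 148182 = 82222$)
$\left(k + \left(13939 + S\right)\right) - 187955 = \left(82222 + \left(13939 + \frac{225434990}{218454509}\right)\right) - 187955 = \left(82222 + \frac{3045262835941}{218454509}\right) - 187955 = \frac{21007029474939}{218454509} - 187955 = - \frac{20052587764156}{218454509}$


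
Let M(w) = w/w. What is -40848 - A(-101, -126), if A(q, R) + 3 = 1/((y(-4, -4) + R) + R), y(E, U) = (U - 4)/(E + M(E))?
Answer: -30552057/748 ≈ -40845.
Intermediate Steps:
M(w) = 1
y(E, U) = (-4 + U)/(1 + E) (y(E, U) = (U - 4)/(E + 1) = (-4 + U)/(1 + E))
A(q, R) = -3 + 1/(8/3 + 2*R) (A(q, R) = -3 + 1/(((-4 - 4)/(1 - 4) + R) + R) = -3 + 1/((-8/(-3) + R) + R) = -3 + 1/((-1/3*(-8) + R) + R) = -3 + 1/((8/3 + R) + R) = -3 + 1/(8/3 + 2*R))
-40848 - A(-101, -126) = -40848 - 3*(-7 - 6*(-126))/(2*(4 + 3*(-126))) = -40848 - 3*(-7 + 756)/(2*(4 - 378)) = -40848 - 3*749/(2*(-374)) = -40848 - 3*(-1)*749/(2*374) = -40848 - 1*(-2247/748) = -40848 + 2247/748 = -30552057/748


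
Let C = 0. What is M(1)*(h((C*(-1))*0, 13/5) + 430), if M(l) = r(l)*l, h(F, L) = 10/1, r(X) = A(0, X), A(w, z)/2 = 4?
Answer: 3520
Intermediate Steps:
A(w, z) = 8 (A(w, z) = 2*4 = 8)
r(X) = 8
h(F, L) = 10 (h(F, L) = 10*1 = 10)
M(l) = 8*l
M(1)*(h((C*(-1))*0, 13/5) + 430) = (8*1)*(10 + 430) = 8*440 = 3520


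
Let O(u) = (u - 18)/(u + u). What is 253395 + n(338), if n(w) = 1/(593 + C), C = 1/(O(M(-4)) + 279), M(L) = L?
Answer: 169347680552/668315 ≈ 2.5340e+5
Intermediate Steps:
O(u) = (-18 + u)/(2*u) (O(u) = (-18 + u)/((2*u)) = (-18 + u)*(1/(2*u)) = (-18 + u)/(2*u))
C = 4/1127 (C = 1/((½)*(-18 - 4)/(-4) + 279) = 1/((½)*(-¼)*(-22) + 279) = 1/(11/4 + 279) = 1/(1127/4) = 4/1127 ≈ 0.0035492)
n(w) = 1127/668315 (n(w) = 1/(593 + 4/1127) = 1/(668315/1127) = 1127/668315)
253395 + n(338) = 253395 + 1127/668315 = 169347680552/668315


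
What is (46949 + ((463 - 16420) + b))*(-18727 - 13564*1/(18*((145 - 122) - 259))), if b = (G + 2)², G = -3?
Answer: -205428660073/354 ≈ -5.8031e+8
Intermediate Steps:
b = 1 (b = (-3 + 2)² = (-1)² = 1)
(46949 + ((463 - 16420) + b))*(-18727 - 13564*1/(18*((145 - 122) - 259))) = (46949 + ((463 - 16420) + 1))*(-18727 - 13564*1/(18*((145 - 122) - 259))) = (46949 + (-15957 + 1))*(-18727 - 13564*1/(18*(23 - 259))) = (46949 - 15956)*(-18727 - 13564/(18*(-236))) = 30993*(-18727 - 13564/(-4248)) = 30993*(-18727 - 13564*(-1/4248)) = 30993*(-18727 + 3391/1062) = 30993*(-19884683/1062) = -205428660073/354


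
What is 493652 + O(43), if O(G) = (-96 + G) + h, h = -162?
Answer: 493437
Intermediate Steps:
O(G) = -258 + G (O(G) = (-96 + G) - 162 = -258 + G)
493652 + O(43) = 493652 + (-258 + 43) = 493652 - 215 = 493437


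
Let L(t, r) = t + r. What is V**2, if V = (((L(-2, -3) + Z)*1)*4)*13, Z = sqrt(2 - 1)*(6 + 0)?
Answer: 2704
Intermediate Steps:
L(t, r) = r + t
Z = 6 (Z = sqrt(1)*6 = 1*6 = 6)
V = 52 (V = ((((-3 - 2) + 6)*1)*4)*13 = (((-5 + 6)*1)*4)*13 = ((1*1)*4)*13 = (1*4)*13 = 4*13 = 52)
V**2 = 52**2 = 2704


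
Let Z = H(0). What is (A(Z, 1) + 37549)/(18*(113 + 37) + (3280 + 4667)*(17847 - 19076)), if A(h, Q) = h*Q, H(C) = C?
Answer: -37549/9764163 ≈ -0.0038456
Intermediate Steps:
Z = 0
A(h, Q) = Q*h
(A(Z, 1) + 37549)/(18*(113 + 37) + (3280 + 4667)*(17847 - 19076)) = (1*0 + 37549)/(18*(113 + 37) + (3280 + 4667)*(17847 - 19076)) = (0 + 37549)/(18*150 + 7947*(-1229)) = 37549/(2700 - 9766863) = 37549/(-9764163) = 37549*(-1/9764163) = -37549/9764163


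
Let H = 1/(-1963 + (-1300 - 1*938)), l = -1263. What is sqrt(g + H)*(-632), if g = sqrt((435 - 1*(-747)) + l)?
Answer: -632*sqrt(-4201 + 158835609*I)/4201 ≈ -1340.7 - 1340.7*I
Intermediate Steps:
g = 9*I (g = sqrt((435 - 1*(-747)) - 1263) = sqrt((435 + 747) - 1263) = sqrt(1182 - 1263) = sqrt(-81) = 9*I ≈ 9.0*I)
H = -1/4201 (H = 1/(-1963 + (-1300 - 938)) = 1/(-1963 - 2238) = 1/(-4201) = -1/4201 ≈ -0.00023804)
sqrt(g + H)*(-632) = sqrt(9*I - 1/4201)*(-632) = sqrt(-1/4201 + 9*I)*(-632) = -632*sqrt(-1/4201 + 9*I)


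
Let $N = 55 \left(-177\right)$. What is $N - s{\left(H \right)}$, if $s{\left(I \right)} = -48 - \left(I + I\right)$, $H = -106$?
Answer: $-9899$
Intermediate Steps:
$N = -9735$
$s{\left(I \right)} = -48 - 2 I$
$N - s{\left(H \right)} = -9735 - \left(-48 - -212\right) = -9735 - \left(-48 + 212\right) = -9735 - 164 = -9899$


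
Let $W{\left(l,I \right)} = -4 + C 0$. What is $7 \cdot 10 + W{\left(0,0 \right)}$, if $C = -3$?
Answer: $66$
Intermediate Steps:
$W{\left(l,I \right)} = -4$ ($W{\left(l,I \right)} = -4 - 0 = -4 + 0 = -4$)
$7 \cdot 10 + W{\left(0,0 \right)} = 7 \cdot 10 - 4 = 70 - 4 = 66$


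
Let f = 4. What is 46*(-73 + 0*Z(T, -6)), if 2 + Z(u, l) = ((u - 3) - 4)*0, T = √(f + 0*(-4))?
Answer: -3358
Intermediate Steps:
T = 2 (T = √(4 + 0*(-4)) = √(4 + 0) = √4 = 2)
Z(u, l) = -2 (Z(u, l) = -2 + ((u - 3) - 4)*0 = -2 + ((-3 + u) - 4)*0 = -2 + (-7 + u)*0 = -2 + 0 = -2)
46*(-73 + 0*Z(T, -6)) = 46*(-73 + 0*(-2)) = 46*(-73 + 0) = 46*(-73) = -3358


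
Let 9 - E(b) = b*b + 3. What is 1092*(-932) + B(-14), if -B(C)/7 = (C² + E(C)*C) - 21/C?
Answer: -2075493/2 ≈ -1.0377e+6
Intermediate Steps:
E(b) = 6 - b² (E(b) = 9 - (b*b + 3) = 9 - (b² + 3) = 9 - (3 + b²) = 9 + (-3 - b²) = 6 - b²)
B(C) = -7*C² + 147/C - 7*C*(6 - C²) (B(C) = -7*((C² + (6 - C²)*C) - 21/C) = -7*((C² + C*(6 - C²)) - 21/C) = -7*(C² - 21/C + C*(6 - C²)) = -7*C² + 147/C - 7*C*(6 - C²))
1092*(-932) + B(-14) = 1092*(-932) + 7*(21 + (-14)²*(-6 + (-14)² - 1*(-14)))/(-14) = -1017744 + 7*(-1/14)*(21 + 196*(-6 + 196 + 14)) = -1017744 + 7*(-1/14)*(21 + 196*204) = -1017744 + 7*(-1/14)*(21 + 39984) = -1017744 + 7*(-1/14)*40005 = -1017744 - 40005/2 = -2075493/2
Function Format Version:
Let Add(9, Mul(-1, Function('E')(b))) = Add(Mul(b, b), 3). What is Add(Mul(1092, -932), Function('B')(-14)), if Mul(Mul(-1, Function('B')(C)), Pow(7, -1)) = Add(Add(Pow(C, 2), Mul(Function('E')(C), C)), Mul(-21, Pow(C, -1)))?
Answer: Rational(-2075493, 2) ≈ -1.0377e+6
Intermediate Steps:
Function('E')(b) = Add(6, Mul(-1, Pow(b, 2))) (Function('E')(b) = Add(9, Mul(-1, Add(Mul(b, b), 3))) = Add(9, Mul(-1, Add(Pow(b, 2), 3))) = Add(9, Mul(-1, Add(3, Pow(b, 2)))) = Add(9, Add(-3, Mul(-1, Pow(b, 2)))) = Add(6, Mul(-1, Pow(b, 2))))
Function('B')(C) = Add(Mul(-7, Pow(C, 2)), Mul(147, Pow(C, -1)), Mul(-7, C, Add(6, Mul(-1, Pow(C, 2))))) (Function('B')(C) = Mul(-7, Add(Add(Pow(C, 2), Mul(Add(6, Mul(-1, Pow(C, 2))), C)), Mul(-21, Pow(C, -1)))) = Mul(-7, Add(Add(Pow(C, 2), Mul(C, Add(6, Mul(-1, Pow(C, 2))))), Mul(-21, Pow(C, -1)))) = Mul(-7, Add(Pow(C, 2), Mul(-21, Pow(C, -1)), Mul(C, Add(6, Mul(-1, Pow(C, 2)))))) = Add(Mul(-7, Pow(C, 2)), Mul(147, Pow(C, -1)), Mul(-7, C, Add(6, Mul(-1, Pow(C, 2))))))
Add(Mul(1092, -932), Function('B')(-14)) = Add(Mul(1092, -932), Mul(7, Pow(-14, -1), Add(21, Mul(Pow(-14, 2), Add(-6, Pow(-14, 2), Mul(-1, -14)))))) = Add(-1017744, Mul(7, Rational(-1, 14), Add(21, Mul(196, Add(-6, 196, 14))))) = Add(-1017744, Mul(7, Rational(-1, 14), Add(21, Mul(196, 204)))) = Add(-1017744, Mul(7, Rational(-1, 14), Add(21, 39984))) = Add(-1017744, Mul(7, Rational(-1, 14), 40005)) = Add(-1017744, Rational(-40005, 2)) = Rational(-2075493, 2)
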